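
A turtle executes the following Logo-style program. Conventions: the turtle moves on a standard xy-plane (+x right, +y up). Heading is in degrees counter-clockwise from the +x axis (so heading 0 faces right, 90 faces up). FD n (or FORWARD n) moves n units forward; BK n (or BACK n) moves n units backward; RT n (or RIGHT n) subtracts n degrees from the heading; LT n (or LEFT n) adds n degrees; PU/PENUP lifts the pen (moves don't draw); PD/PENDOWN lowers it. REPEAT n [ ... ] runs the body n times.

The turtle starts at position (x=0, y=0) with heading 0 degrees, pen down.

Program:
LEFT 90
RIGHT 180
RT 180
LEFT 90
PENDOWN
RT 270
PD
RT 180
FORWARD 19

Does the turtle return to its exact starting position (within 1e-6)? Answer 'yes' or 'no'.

Executing turtle program step by step:
Start: pos=(0,0), heading=0, pen down
LT 90: heading 0 -> 90
RT 180: heading 90 -> 270
RT 180: heading 270 -> 90
LT 90: heading 90 -> 180
PD: pen down
RT 270: heading 180 -> 270
PD: pen down
RT 180: heading 270 -> 90
FD 19: (0,0) -> (0,19) [heading=90, draw]
Final: pos=(0,19), heading=90, 1 segment(s) drawn

Start position: (0, 0)
Final position: (0, 19)
Distance = 19; >= 1e-6 -> NOT closed

Answer: no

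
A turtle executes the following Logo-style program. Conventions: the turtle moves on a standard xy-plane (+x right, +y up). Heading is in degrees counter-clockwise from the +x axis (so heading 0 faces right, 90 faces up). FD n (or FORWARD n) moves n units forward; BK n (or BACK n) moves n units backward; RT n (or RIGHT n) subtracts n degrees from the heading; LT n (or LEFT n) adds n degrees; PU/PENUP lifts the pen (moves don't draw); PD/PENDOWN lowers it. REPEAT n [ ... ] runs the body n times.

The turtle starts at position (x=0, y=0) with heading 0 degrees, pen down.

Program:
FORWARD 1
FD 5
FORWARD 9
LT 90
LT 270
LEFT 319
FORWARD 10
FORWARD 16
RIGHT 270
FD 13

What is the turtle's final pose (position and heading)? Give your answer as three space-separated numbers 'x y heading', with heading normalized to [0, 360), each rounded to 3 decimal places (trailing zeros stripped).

Answer: 43.151 -7.246 49

Derivation:
Executing turtle program step by step:
Start: pos=(0,0), heading=0, pen down
FD 1: (0,0) -> (1,0) [heading=0, draw]
FD 5: (1,0) -> (6,0) [heading=0, draw]
FD 9: (6,0) -> (15,0) [heading=0, draw]
LT 90: heading 0 -> 90
LT 270: heading 90 -> 0
LT 319: heading 0 -> 319
FD 10: (15,0) -> (22.547,-6.561) [heading=319, draw]
FD 16: (22.547,-6.561) -> (34.622,-17.058) [heading=319, draw]
RT 270: heading 319 -> 49
FD 13: (34.622,-17.058) -> (43.151,-7.246) [heading=49, draw]
Final: pos=(43.151,-7.246), heading=49, 6 segment(s) drawn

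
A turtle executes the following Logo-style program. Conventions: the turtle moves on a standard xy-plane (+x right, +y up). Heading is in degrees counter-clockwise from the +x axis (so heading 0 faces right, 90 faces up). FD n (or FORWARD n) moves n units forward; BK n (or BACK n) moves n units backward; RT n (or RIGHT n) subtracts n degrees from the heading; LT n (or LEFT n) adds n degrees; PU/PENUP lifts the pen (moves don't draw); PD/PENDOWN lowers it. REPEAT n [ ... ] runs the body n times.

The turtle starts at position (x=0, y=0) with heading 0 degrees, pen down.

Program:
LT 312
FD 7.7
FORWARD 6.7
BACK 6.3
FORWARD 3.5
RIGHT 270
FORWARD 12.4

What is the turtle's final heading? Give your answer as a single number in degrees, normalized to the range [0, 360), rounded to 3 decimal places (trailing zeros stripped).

Answer: 42

Derivation:
Executing turtle program step by step:
Start: pos=(0,0), heading=0, pen down
LT 312: heading 0 -> 312
FD 7.7: (0,0) -> (5.152,-5.722) [heading=312, draw]
FD 6.7: (5.152,-5.722) -> (9.635,-10.701) [heading=312, draw]
BK 6.3: (9.635,-10.701) -> (5.42,-6.019) [heading=312, draw]
FD 3.5: (5.42,-6.019) -> (7.762,-8.62) [heading=312, draw]
RT 270: heading 312 -> 42
FD 12.4: (7.762,-8.62) -> (16.977,-0.323) [heading=42, draw]
Final: pos=(16.977,-0.323), heading=42, 5 segment(s) drawn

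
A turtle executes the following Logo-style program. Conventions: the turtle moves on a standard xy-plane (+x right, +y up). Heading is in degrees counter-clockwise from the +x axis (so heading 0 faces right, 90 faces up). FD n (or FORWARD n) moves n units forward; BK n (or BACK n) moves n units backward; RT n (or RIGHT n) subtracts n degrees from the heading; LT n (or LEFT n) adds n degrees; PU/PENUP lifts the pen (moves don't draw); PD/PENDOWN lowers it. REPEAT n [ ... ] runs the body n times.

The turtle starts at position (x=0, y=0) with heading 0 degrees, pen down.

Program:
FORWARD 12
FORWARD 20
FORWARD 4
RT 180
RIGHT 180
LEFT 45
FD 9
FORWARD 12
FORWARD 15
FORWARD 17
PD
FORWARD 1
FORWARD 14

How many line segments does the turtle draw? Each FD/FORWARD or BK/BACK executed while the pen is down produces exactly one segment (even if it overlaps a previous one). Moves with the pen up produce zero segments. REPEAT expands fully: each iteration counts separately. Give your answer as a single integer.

Answer: 9

Derivation:
Executing turtle program step by step:
Start: pos=(0,0), heading=0, pen down
FD 12: (0,0) -> (12,0) [heading=0, draw]
FD 20: (12,0) -> (32,0) [heading=0, draw]
FD 4: (32,0) -> (36,0) [heading=0, draw]
RT 180: heading 0 -> 180
RT 180: heading 180 -> 0
LT 45: heading 0 -> 45
FD 9: (36,0) -> (42.364,6.364) [heading=45, draw]
FD 12: (42.364,6.364) -> (50.849,14.849) [heading=45, draw]
FD 15: (50.849,14.849) -> (61.456,25.456) [heading=45, draw]
FD 17: (61.456,25.456) -> (73.477,37.477) [heading=45, draw]
PD: pen down
FD 1: (73.477,37.477) -> (74.184,38.184) [heading=45, draw]
FD 14: (74.184,38.184) -> (84.083,48.083) [heading=45, draw]
Final: pos=(84.083,48.083), heading=45, 9 segment(s) drawn
Segments drawn: 9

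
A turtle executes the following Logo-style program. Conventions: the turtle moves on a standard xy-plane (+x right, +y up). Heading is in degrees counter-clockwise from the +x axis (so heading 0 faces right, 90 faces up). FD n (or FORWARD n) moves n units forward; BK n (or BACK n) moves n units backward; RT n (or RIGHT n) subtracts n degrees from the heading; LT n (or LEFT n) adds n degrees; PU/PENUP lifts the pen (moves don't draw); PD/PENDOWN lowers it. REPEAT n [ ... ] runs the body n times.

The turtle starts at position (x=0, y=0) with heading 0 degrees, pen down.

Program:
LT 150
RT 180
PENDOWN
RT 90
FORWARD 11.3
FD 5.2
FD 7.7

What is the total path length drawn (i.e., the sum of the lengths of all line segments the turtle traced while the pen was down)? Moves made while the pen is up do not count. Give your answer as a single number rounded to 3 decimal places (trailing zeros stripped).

Executing turtle program step by step:
Start: pos=(0,0), heading=0, pen down
LT 150: heading 0 -> 150
RT 180: heading 150 -> 330
PD: pen down
RT 90: heading 330 -> 240
FD 11.3: (0,0) -> (-5.65,-9.786) [heading=240, draw]
FD 5.2: (-5.65,-9.786) -> (-8.25,-14.289) [heading=240, draw]
FD 7.7: (-8.25,-14.289) -> (-12.1,-20.958) [heading=240, draw]
Final: pos=(-12.1,-20.958), heading=240, 3 segment(s) drawn

Segment lengths:
  seg 1: (0,0) -> (-5.65,-9.786), length = 11.3
  seg 2: (-5.65,-9.786) -> (-8.25,-14.289), length = 5.2
  seg 3: (-8.25,-14.289) -> (-12.1,-20.958), length = 7.7
Total = 24.2

Answer: 24.2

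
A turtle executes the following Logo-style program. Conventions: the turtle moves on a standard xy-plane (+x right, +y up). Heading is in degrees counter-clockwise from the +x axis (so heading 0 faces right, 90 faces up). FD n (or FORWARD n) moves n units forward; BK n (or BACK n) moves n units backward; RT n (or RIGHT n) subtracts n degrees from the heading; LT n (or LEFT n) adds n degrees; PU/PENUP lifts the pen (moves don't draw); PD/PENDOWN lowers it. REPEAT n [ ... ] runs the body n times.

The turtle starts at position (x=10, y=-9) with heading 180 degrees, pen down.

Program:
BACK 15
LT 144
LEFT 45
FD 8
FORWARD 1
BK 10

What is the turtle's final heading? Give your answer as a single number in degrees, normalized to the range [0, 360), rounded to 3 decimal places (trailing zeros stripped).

Answer: 9

Derivation:
Executing turtle program step by step:
Start: pos=(10,-9), heading=180, pen down
BK 15: (10,-9) -> (25,-9) [heading=180, draw]
LT 144: heading 180 -> 324
LT 45: heading 324 -> 9
FD 8: (25,-9) -> (32.902,-7.749) [heading=9, draw]
FD 1: (32.902,-7.749) -> (33.889,-7.592) [heading=9, draw]
BK 10: (33.889,-7.592) -> (24.012,-9.156) [heading=9, draw]
Final: pos=(24.012,-9.156), heading=9, 4 segment(s) drawn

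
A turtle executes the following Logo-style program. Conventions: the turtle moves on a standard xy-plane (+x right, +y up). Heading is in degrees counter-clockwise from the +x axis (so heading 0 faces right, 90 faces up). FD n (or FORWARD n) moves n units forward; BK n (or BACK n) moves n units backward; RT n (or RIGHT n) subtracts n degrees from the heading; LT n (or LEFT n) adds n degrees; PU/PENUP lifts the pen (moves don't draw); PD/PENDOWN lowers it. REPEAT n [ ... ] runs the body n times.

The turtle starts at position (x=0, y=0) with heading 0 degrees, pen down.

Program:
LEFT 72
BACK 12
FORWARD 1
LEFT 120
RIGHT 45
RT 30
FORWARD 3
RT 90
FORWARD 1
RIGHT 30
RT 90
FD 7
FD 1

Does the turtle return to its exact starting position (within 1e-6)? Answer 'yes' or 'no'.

Executing turtle program step by step:
Start: pos=(0,0), heading=0, pen down
LT 72: heading 0 -> 72
BK 12: (0,0) -> (-3.708,-11.413) [heading=72, draw]
FD 1: (-3.708,-11.413) -> (-3.399,-10.462) [heading=72, draw]
LT 120: heading 72 -> 192
RT 45: heading 192 -> 147
RT 30: heading 147 -> 117
FD 3: (-3.399,-10.462) -> (-4.761,-7.789) [heading=117, draw]
RT 90: heading 117 -> 27
FD 1: (-4.761,-7.789) -> (-3.87,-7.335) [heading=27, draw]
RT 30: heading 27 -> 357
RT 90: heading 357 -> 267
FD 7: (-3.87,-7.335) -> (-4.237,-14.325) [heading=267, draw]
FD 1: (-4.237,-14.325) -> (-4.289,-15.324) [heading=267, draw]
Final: pos=(-4.289,-15.324), heading=267, 6 segment(s) drawn

Start position: (0, 0)
Final position: (-4.289, -15.324)
Distance = 15.913; >= 1e-6 -> NOT closed

Answer: no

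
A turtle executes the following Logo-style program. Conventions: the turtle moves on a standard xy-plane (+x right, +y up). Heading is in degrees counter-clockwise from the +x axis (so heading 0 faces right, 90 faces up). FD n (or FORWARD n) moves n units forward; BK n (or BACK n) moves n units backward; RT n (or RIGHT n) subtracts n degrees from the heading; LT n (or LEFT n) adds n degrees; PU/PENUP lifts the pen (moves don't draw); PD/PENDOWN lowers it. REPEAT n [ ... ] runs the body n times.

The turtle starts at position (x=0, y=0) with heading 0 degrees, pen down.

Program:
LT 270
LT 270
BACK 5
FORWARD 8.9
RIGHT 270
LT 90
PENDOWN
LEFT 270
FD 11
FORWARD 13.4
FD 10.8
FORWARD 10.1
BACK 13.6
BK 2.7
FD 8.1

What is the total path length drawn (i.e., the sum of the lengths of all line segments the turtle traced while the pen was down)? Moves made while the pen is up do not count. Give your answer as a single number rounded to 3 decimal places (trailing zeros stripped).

Executing turtle program step by step:
Start: pos=(0,0), heading=0, pen down
LT 270: heading 0 -> 270
LT 270: heading 270 -> 180
BK 5: (0,0) -> (5,0) [heading=180, draw]
FD 8.9: (5,0) -> (-3.9,0) [heading=180, draw]
RT 270: heading 180 -> 270
LT 90: heading 270 -> 0
PD: pen down
LT 270: heading 0 -> 270
FD 11: (-3.9,0) -> (-3.9,-11) [heading=270, draw]
FD 13.4: (-3.9,-11) -> (-3.9,-24.4) [heading=270, draw]
FD 10.8: (-3.9,-24.4) -> (-3.9,-35.2) [heading=270, draw]
FD 10.1: (-3.9,-35.2) -> (-3.9,-45.3) [heading=270, draw]
BK 13.6: (-3.9,-45.3) -> (-3.9,-31.7) [heading=270, draw]
BK 2.7: (-3.9,-31.7) -> (-3.9,-29) [heading=270, draw]
FD 8.1: (-3.9,-29) -> (-3.9,-37.1) [heading=270, draw]
Final: pos=(-3.9,-37.1), heading=270, 9 segment(s) drawn

Segment lengths:
  seg 1: (0,0) -> (5,0), length = 5
  seg 2: (5,0) -> (-3.9,0), length = 8.9
  seg 3: (-3.9,0) -> (-3.9,-11), length = 11
  seg 4: (-3.9,-11) -> (-3.9,-24.4), length = 13.4
  seg 5: (-3.9,-24.4) -> (-3.9,-35.2), length = 10.8
  seg 6: (-3.9,-35.2) -> (-3.9,-45.3), length = 10.1
  seg 7: (-3.9,-45.3) -> (-3.9,-31.7), length = 13.6
  seg 8: (-3.9,-31.7) -> (-3.9,-29), length = 2.7
  seg 9: (-3.9,-29) -> (-3.9,-37.1), length = 8.1
Total = 83.6

Answer: 83.6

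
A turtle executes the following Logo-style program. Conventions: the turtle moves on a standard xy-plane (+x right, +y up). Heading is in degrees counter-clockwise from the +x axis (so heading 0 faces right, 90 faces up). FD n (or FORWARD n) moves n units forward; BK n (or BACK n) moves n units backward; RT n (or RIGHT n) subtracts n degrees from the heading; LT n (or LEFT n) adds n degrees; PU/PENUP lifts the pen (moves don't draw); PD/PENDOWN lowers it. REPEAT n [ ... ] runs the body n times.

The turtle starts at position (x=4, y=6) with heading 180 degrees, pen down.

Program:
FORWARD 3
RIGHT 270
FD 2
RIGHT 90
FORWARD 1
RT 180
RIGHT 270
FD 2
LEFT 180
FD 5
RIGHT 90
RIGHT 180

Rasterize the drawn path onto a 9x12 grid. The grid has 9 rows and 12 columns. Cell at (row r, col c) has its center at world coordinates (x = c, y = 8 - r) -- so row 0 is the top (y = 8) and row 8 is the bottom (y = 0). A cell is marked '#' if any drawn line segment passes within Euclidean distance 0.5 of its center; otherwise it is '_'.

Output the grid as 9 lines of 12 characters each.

Answer: ____________
____________
#####_______
##__________
##__________
#___________
#___________
#___________
____________

Derivation:
Segment 0: (4,6) -> (1,6)
Segment 1: (1,6) -> (1,4)
Segment 2: (1,4) -> (0,4)
Segment 3: (0,4) -> (-0,6)
Segment 4: (-0,6) -> (0,1)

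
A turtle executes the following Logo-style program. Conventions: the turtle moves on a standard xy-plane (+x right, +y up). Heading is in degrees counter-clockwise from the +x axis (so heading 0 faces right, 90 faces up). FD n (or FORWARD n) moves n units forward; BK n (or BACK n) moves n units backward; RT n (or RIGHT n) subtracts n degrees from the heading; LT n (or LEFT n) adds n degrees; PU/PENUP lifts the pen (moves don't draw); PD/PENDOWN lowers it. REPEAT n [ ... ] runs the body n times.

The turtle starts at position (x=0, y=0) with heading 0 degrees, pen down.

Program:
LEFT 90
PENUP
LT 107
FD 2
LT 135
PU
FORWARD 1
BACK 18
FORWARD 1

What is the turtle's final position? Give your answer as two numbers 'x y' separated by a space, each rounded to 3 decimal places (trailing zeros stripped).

Executing turtle program step by step:
Start: pos=(0,0), heading=0, pen down
LT 90: heading 0 -> 90
PU: pen up
LT 107: heading 90 -> 197
FD 2: (0,0) -> (-1.913,-0.585) [heading=197, move]
LT 135: heading 197 -> 332
PU: pen up
FD 1: (-1.913,-0.585) -> (-1.03,-1.054) [heading=332, move]
BK 18: (-1.03,-1.054) -> (-16.923,7.396) [heading=332, move]
FD 1: (-16.923,7.396) -> (-16.04,6.927) [heading=332, move]
Final: pos=(-16.04,6.927), heading=332, 0 segment(s) drawn

Answer: -16.04 6.927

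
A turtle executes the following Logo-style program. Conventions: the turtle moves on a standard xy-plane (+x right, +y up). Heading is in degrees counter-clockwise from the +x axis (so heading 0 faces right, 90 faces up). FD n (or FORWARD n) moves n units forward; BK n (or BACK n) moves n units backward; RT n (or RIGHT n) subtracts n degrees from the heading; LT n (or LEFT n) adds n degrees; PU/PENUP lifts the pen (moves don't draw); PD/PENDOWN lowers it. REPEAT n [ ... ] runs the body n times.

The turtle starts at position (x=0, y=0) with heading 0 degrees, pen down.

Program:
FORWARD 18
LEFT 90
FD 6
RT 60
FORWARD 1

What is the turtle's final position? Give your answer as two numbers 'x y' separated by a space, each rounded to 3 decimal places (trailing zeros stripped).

Executing turtle program step by step:
Start: pos=(0,0), heading=0, pen down
FD 18: (0,0) -> (18,0) [heading=0, draw]
LT 90: heading 0 -> 90
FD 6: (18,0) -> (18,6) [heading=90, draw]
RT 60: heading 90 -> 30
FD 1: (18,6) -> (18.866,6.5) [heading=30, draw]
Final: pos=(18.866,6.5), heading=30, 3 segment(s) drawn

Answer: 18.866 6.5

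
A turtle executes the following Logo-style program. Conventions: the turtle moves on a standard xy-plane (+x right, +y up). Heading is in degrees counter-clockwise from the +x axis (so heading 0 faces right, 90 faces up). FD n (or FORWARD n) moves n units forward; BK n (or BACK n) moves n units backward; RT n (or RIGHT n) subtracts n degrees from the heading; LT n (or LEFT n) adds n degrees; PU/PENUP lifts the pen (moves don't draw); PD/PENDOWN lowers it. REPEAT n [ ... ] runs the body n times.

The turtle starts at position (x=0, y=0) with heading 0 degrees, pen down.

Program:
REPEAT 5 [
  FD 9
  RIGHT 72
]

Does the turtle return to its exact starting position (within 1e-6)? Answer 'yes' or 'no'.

Executing turtle program step by step:
Start: pos=(0,0), heading=0, pen down
REPEAT 5 [
  -- iteration 1/5 --
  FD 9: (0,0) -> (9,0) [heading=0, draw]
  RT 72: heading 0 -> 288
  -- iteration 2/5 --
  FD 9: (9,0) -> (11.781,-8.56) [heading=288, draw]
  RT 72: heading 288 -> 216
  -- iteration 3/5 --
  FD 9: (11.781,-8.56) -> (4.5,-13.85) [heading=216, draw]
  RT 72: heading 216 -> 144
  -- iteration 4/5 --
  FD 9: (4.5,-13.85) -> (-2.781,-8.56) [heading=144, draw]
  RT 72: heading 144 -> 72
  -- iteration 5/5 --
  FD 9: (-2.781,-8.56) -> (0,0) [heading=72, draw]
  RT 72: heading 72 -> 0
]
Final: pos=(0,0), heading=0, 5 segment(s) drawn

Start position: (0, 0)
Final position: (0, 0)
Distance = 0; < 1e-6 -> CLOSED

Answer: yes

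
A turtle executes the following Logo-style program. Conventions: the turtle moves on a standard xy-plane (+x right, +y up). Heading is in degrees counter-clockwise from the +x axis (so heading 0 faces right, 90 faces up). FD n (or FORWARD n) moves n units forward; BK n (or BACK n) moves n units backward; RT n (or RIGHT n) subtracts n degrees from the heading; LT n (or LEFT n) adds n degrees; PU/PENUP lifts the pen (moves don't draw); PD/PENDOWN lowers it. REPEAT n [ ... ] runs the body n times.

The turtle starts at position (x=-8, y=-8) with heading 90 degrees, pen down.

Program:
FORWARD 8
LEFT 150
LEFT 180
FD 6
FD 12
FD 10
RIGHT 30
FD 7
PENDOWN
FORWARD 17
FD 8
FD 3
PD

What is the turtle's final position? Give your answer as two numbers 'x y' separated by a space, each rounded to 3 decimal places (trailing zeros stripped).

Executing turtle program step by step:
Start: pos=(-8,-8), heading=90, pen down
FD 8: (-8,-8) -> (-8,0) [heading=90, draw]
LT 150: heading 90 -> 240
LT 180: heading 240 -> 60
FD 6: (-8,0) -> (-5,5.196) [heading=60, draw]
FD 12: (-5,5.196) -> (1,15.588) [heading=60, draw]
FD 10: (1,15.588) -> (6,24.249) [heading=60, draw]
RT 30: heading 60 -> 30
FD 7: (6,24.249) -> (12.062,27.749) [heading=30, draw]
PD: pen down
FD 17: (12.062,27.749) -> (26.785,36.249) [heading=30, draw]
FD 8: (26.785,36.249) -> (33.713,40.249) [heading=30, draw]
FD 3: (33.713,40.249) -> (36.311,41.749) [heading=30, draw]
PD: pen down
Final: pos=(36.311,41.749), heading=30, 8 segment(s) drawn

Answer: 36.311 41.749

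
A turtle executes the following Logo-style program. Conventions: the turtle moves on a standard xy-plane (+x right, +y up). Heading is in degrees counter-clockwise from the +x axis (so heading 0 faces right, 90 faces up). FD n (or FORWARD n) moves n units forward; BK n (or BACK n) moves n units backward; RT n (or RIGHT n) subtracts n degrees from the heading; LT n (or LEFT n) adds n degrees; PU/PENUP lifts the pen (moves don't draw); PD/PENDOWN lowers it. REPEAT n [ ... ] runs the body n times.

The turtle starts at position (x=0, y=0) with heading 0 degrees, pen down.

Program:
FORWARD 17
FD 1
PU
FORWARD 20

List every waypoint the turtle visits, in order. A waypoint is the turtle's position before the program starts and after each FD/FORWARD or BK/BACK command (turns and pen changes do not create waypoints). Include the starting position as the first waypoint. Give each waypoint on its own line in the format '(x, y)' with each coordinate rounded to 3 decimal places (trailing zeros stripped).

Executing turtle program step by step:
Start: pos=(0,0), heading=0, pen down
FD 17: (0,0) -> (17,0) [heading=0, draw]
FD 1: (17,0) -> (18,0) [heading=0, draw]
PU: pen up
FD 20: (18,0) -> (38,0) [heading=0, move]
Final: pos=(38,0), heading=0, 2 segment(s) drawn
Waypoints (4 total):
(0, 0)
(17, 0)
(18, 0)
(38, 0)

Answer: (0, 0)
(17, 0)
(18, 0)
(38, 0)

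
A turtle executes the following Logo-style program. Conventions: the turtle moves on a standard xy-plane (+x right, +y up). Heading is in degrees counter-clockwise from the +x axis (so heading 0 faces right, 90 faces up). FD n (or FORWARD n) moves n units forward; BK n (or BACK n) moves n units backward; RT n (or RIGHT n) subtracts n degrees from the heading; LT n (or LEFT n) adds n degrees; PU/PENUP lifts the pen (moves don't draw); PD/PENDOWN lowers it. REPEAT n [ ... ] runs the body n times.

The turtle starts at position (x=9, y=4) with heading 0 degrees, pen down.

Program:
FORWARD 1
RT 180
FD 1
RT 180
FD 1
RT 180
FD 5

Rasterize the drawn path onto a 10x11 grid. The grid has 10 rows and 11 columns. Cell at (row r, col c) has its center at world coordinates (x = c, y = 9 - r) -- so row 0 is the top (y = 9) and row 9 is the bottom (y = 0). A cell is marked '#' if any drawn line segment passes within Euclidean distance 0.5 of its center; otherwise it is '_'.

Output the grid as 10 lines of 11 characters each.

Segment 0: (9,4) -> (10,4)
Segment 1: (10,4) -> (9,4)
Segment 2: (9,4) -> (10,4)
Segment 3: (10,4) -> (5,4)

Answer: ___________
___________
___________
___________
___________
_____######
___________
___________
___________
___________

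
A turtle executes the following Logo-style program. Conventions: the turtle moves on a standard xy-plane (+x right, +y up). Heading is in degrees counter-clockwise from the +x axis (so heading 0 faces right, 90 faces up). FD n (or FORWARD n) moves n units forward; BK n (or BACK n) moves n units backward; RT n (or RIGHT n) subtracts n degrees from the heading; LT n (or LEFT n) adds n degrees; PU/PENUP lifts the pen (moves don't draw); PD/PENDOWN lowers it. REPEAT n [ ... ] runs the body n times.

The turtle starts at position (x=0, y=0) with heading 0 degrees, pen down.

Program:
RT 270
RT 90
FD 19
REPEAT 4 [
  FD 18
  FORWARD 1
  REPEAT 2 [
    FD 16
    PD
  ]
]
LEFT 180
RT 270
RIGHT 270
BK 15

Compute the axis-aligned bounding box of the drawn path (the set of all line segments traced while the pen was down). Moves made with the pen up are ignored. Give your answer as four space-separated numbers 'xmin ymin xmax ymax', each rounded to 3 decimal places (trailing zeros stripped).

Executing turtle program step by step:
Start: pos=(0,0), heading=0, pen down
RT 270: heading 0 -> 90
RT 90: heading 90 -> 0
FD 19: (0,0) -> (19,0) [heading=0, draw]
REPEAT 4 [
  -- iteration 1/4 --
  FD 18: (19,0) -> (37,0) [heading=0, draw]
  FD 1: (37,0) -> (38,0) [heading=0, draw]
  REPEAT 2 [
    -- iteration 1/2 --
    FD 16: (38,0) -> (54,0) [heading=0, draw]
    PD: pen down
    -- iteration 2/2 --
    FD 16: (54,0) -> (70,0) [heading=0, draw]
    PD: pen down
  ]
  -- iteration 2/4 --
  FD 18: (70,0) -> (88,0) [heading=0, draw]
  FD 1: (88,0) -> (89,0) [heading=0, draw]
  REPEAT 2 [
    -- iteration 1/2 --
    FD 16: (89,0) -> (105,0) [heading=0, draw]
    PD: pen down
    -- iteration 2/2 --
    FD 16: (105,0) -> (121,0) [heading=0, draw]
    PD: pen down
  ]
  -- iteration 3/4 --
  FD 18: (121,0) -> (139,0) [heading=0, draw]
  FD 1: (139,0) -> (140,0) [heading=0, draw]
  REPEAT 2 [
    -- iteration 1/2 --
    FD 16: (140,0) -> (156,0) [heading=0, draw]
    PD: pen down
    -- iteration 2/2 --
    FD 16: (156,0) -> (172,0) [heading=0, draw]
    PD: pen down
  ]
  -- iteration 4/4 --
  FD 18: (172,0) -> (190,0) [heading=0, draw]
  FD 1: (190,0) -> (191,0) [heading=0, draw]
  REPEAT 2 [
    -- iteration 1/2 --
    FD 16: (191,0) -> (207,0) [heading=0, draw]
    PD: pen down
    -- iteration 2/2 --
    FD 16: (207,0) -> (223,0) [heading=0, draw]
    PD: pen down
  ]
]
LT 180: heading 0 -> 180
RT 270: heading 180 -> 270
RT 270: heading 270 -> 0
BK 15: (223,0) -> (208,0) [heading=0, draw]
Final: pos=(208,0), heading=0, 18 segment(s) drawn

Segment endpoints: x in {0, 19, 37, 38, 54, 70, 88, 89, 105, 121, 139, 140, 156, 172, 190, 191, 207, 208, 223}, y in {0, 0, 0, 0, 0, 0, 0, 0, 0, 0, 0, 0, 0, 0, 0, 0, 0, 0, 0}
xmin=0, ymin=0, xmax=223, ymax=0

Answer: 0 0 223 0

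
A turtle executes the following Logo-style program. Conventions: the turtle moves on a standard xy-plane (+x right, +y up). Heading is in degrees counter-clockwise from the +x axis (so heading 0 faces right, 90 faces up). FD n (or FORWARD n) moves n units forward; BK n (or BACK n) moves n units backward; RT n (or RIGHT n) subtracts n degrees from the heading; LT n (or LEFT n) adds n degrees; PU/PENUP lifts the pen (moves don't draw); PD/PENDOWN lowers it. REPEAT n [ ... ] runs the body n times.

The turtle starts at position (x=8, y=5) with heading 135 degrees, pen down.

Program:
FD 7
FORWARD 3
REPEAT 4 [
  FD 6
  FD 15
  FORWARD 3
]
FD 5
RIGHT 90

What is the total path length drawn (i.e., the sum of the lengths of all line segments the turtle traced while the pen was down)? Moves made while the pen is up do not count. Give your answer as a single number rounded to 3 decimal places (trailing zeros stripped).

Answer: 111

Derivation:
Executing turtle program step by step:
Start: pos=(8,5), heading=135, pen down
FD 7: (8,5) -> (3.05,9.95) [heading=135, draw]
FD 3: (3.05,9.95) -> (0.929,12.071) [heading=135, draw]
REPEAT 4 [
  -- iteration 1/4 --
  FD 6: (0.929,12.071) -> (-3.314,16.314) [heading=135, draw]
  FD 15: (-3.314,16.314) -> (-13.92,26.92) [heading=135, draw]
  FD 3: (-13.92,26.92) -> (-16.042,29.042) [heading=135, draw]
  -- iteration 2/4 --
  FD 6: (-16.042,29.042) -> (-20.284,33.284) [heading=135, draw]
  FD 15: (-20.284,33.284) -> (-30.891,43.891) [heading=135, draw]
  FD 3: (-30.891,43.891) -> (-33.012,46.012) [heading=135, draw]
  -- iteration 3/4 --
  FD 6: (-33.012,46.012) -> (-37.255,50.255) [heading=135, draw]
  FD 15: (-37.255,50.255) -> (-47.861,60.861) [heading=135, draw]
  FD 3: (-47.861,60.861) -> (-49.983,62.983) [heading=135, draw]
  -- iteration 4/4 --
  FD 6: (-49.983,62.983) -> (-54.225,67.225) [heading=135, draw]
  FD 15: (-54.225,67.225) -> (-64.832,77.832) [heading=135, draw]
  FD 3: (-64.832,77.832) -> (-66.953,79.953) [heading=135, draw]
]
FD 5: (-66.953,79.953) -> (-70.489,83.489) [heading=135, draw]
RT 90: heading 135 -> 45
Final: pos=(-70.489,83.489), heading=45, 15 segment(s) drawn

Segment lengths:
  seg 1: (8,5) -> (3.05,9.95), length = 7
  seg 2: (3.05,9.95) -> (0.929,12.071), length = 3
  seg 3: (0.929,12.071) -> (-3.314,16.314), length = 6
  seg 4: (-3.314,16.314) -> (-13.92,26.92), length = 15
  seg 5: (-13.92,26.92) -> (-16.042,29.042), length = 3
  seg 6: (-16.042,29.042) -> (-20.284,33.284), length = 6
  seg 7: (-20.284,33.284) -> (-30.891,43.891), length = 15
  seg 8: (-30.891,43.891) -> (-33.012,46.012), length = 3
  seg 9: (-33.012,46.012) -> (-37.255,50.255), length = 6
  seg 10: (-37.255,50.255) -> (-47.861,60.861), length = 15
  seg 11: (-47.861,60.861) -> (-49.983,62.983), length = 3
  seg 12: (-49.983,62.983) -> (-54.225,67.225), length = 6
  seg 13: (-54.225,67.225) -> (-64.832,77.832), length = 15
  seg 14: (-64.832,77.832) -> (-66.953,79.953), length = 3
  seg 15: (-66.953,79.953) -> (-70.489,83.489), length = 5
Total = 111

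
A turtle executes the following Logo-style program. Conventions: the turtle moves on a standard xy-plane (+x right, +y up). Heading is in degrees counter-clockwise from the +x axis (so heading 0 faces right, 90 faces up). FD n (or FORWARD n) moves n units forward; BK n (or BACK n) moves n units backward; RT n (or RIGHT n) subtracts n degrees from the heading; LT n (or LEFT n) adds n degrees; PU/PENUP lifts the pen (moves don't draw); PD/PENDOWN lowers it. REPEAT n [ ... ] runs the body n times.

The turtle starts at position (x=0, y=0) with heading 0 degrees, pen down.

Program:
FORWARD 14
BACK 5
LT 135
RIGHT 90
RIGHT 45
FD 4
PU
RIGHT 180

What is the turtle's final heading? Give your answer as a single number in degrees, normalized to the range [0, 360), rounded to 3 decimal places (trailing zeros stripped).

Executing turtle program step by step:
Start: pos=(0,0), heading=0, pen down
FD 14: (0,0) -> (14,0) [heading=0, draw]
BK 5: (14,0) -> (9,0) [heading=0, draw]
LT 135: heading 0 -> 135
RT 90: heading 135 -> 45
RT 45: heading 45 -> 0
FD 4: (9,0) -> (13,0) [heading=0, draw]
PU: pen up
RT 180: heading 0 -> 180
Final: pos=(13,0), heading=180, 3 segment(s) drawn

Answer: 180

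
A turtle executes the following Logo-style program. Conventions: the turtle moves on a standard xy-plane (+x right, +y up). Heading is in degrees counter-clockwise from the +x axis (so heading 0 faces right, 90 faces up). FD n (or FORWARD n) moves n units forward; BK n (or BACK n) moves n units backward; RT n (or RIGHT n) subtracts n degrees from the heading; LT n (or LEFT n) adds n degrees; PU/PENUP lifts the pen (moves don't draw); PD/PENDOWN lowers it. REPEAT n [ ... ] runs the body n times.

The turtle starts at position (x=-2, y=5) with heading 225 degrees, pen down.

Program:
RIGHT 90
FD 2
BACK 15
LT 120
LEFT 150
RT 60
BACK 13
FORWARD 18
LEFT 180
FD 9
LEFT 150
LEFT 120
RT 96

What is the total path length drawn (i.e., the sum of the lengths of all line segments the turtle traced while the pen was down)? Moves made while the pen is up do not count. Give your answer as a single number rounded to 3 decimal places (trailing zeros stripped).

Answer: 57

Derivation:
Executing turtle program step by step:
Start: pos=(-2,5), heading=225, pen down
RT 90: heading 225 -> 135
FD 2: (-2,5) -> (-3.414,6.414) [heading=135, draw]
BK 15: (-3.414,6.414) -> (7.192,-4.192) [heading=135, draw]
LT 120: heading 135 -> 255
LT 150: heading 255 -> 45
RT 60: heading 45 -> 345
BK 13: (7.192,-4.192) -> (-5.365,-0.828) [heading=345, draw]
FD 18: (-5.365,-0.828) -> (12.022,-5.486) [heading=345, draw]
LT 180: heading 345 -> 165
FD 9: (12.022,-5.486) -> (3.329,-3.157) [heading=165, draw]
LT 150: heading 165 -> 315
LT 120: heading 315 -> 75
RT 96: heading 75 -> 339
Final: pos=(3.329,-3.157), heading=339, 5 segment(s) drawn

Segment lengths:
  seg 1: (-2,5) -> (-3.414,6.414), length = 2
  seg 2: (-3.414,6.414) -> (7.192,-4.192), length = 15
  seg 3: (7.192,-4.192) -> (-5.365,-0.828), length = 13
  seg 4: (-5.365,-0.828) -> (12.022,-5.486), length = 18
  seg 5: (12.022,-5.486) -> (3.329,-3.157), length = 9
Total = 57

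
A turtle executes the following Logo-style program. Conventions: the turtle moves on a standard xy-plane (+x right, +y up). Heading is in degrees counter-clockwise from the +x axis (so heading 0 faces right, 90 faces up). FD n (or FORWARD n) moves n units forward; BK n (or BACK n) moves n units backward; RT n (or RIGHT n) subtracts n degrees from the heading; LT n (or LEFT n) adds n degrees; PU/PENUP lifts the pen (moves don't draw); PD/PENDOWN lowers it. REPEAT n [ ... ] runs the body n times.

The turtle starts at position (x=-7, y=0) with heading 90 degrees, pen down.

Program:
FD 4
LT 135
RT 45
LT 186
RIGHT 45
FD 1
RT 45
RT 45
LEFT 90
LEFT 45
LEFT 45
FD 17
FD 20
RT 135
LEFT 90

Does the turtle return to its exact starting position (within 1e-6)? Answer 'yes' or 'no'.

Answer: no

Derivation:
Executing turtle program step by step:
Start: pos=(-7,0), heading=90, pen down
FD 4: (-7,0) -> (-7,4) [heading=90, draw]
LT 135: heading 90 -> 225
RT 45: heading 225 -> 180
LT 186: heading 180 -> 6
RT 45: heading 6 -> 321
FD 1: (-7,4) -> (-6.223,3.371) [heading=321, draw]
RT 45: heading 321 -> 276
RT 45: heading 276 -> 231
LT 90: heading 231 -> 321
LT 45: heading 321 -> 6
LT 45: heading 6 -> 51
FD 17: (-6.223,3.371) -> (4.476,16.582) [heading=51, draw]
FD 20: (4.476,16.582) -> (17.062,32.125) [heading=51, draw]
RT 135: heading 51 -> 276
LT 90: heading 276 -> 6
Final: pos=(17.062,32.125), heading=6, 4 segment(s) drawn

Start position: (-7, 0)
Final position: (17.062, 32.125)
Distance = 40.137; >= 1e-6 -> NOT closed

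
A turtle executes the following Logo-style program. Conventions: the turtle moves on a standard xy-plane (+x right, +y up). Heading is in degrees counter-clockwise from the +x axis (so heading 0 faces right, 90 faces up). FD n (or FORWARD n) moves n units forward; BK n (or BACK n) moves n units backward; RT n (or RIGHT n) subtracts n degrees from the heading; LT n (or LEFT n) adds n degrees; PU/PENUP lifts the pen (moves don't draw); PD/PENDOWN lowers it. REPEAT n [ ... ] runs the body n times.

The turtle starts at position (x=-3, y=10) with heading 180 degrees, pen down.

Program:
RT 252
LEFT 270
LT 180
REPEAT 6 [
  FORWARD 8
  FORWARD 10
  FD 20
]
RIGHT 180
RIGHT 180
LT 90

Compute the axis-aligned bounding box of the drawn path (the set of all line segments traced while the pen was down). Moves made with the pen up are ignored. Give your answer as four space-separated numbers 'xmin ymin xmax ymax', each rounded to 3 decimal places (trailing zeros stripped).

Executing turtle program step by step:
Start: pos=(-3,10), heading=180, pen down
RT 252: heading 180 -> 288
LT 270: heading 288 -> 198
LT 180: heading 198 -> 18
REPEAT 6 [
  -- iteration 1/6 --
  FD 8: (-3,10) -> (4.608,12.472) [heading=18, draw]
  FD 10: (4.608,12.472) -> (14.119,15.562) [heading=18, draw]
  FD 20: (14.119,15.562) -> (33.14,21.743) [heading=18, draw]
  -- iteration 2/6 --
  FD 8: (33.14,21.743) -> (40.749,24.215) [heading=18, draw]
  FD 10: (40.749,24.215) -> (50.259,27.305) [heading=18, draw]
  FD 20: (50.259,27.305) -> (69.28,33.485) [heading=18, draw]
  -- iteration 3/6 --
  FD 8: (69.28,33.485) -> (76.889,35.957) [heading=18, draw]
  FD 10: (76.889,35.957) -> (86.399,39.048) [heading=18, draw]
  FD 20: (86.399,39.048) -> (105.42,45.228) [heading=18, draw]
  -- iteration 4/6 --
  FD 8: (105.42,45.228) -> (113.029,47.7) [heading=18, draw]
  FD 10: (113.029,47.7) -> (122.539,50.79) [heading=18, draw]
  FD 20: (122.539,50.79) -> (141.561,56.971) [heading=18, draw]
  -- iteration 5/6 --
  FD 8: (141.561,56.971) -> (149.169,59.443) [heading=18, draw]
  FD 10: (149.169,59.443) -> (158.68,62.533) [heading=18, draw]
  FD 20: (158.68,62.533) -> (177.701,68.713) [heading=18, draw]
  -- iteration 6/6 --
  FD 8: (177.701,68.713) -> (185.309,71.185) [heading=18, draw]
  FD 10: (185.309,71.185) -> (194.82,74.276) [heading=18, draw]
  FD 20: (194.82,74.276) -> (213.841,80.456) [heading=18, draw]
]
RT 180: heading 18 -> 198
RT 180: heading 198 -> 18
LT 90: heading 18 -> 108
Final: pos=(213.841,80.456), heading=108, 18 segment(s) drawn

Segment endpoints: x in {-3, 4.608, 14.119, 33.14, 40.749, 50.259, 69.28, 76.889, 86.399, 105.42, 113.029, 122.539, 141.561, 149.169, 158.68, 177.701, 185.309, 194.82, 213.841}, y in {10, 12.472, 15.562, 21.743, 24.215, 27.305, 33.485, 35.957, 39.048, 45.228, 47.7, 50.79, 56.971, 59.443, 62.533, 68.713, 71.185, 74.276, 80.456}
xmin=-3, ymin=10, xmax=213.841, ymax=80.456

Answer: -3 10 213.841 80.456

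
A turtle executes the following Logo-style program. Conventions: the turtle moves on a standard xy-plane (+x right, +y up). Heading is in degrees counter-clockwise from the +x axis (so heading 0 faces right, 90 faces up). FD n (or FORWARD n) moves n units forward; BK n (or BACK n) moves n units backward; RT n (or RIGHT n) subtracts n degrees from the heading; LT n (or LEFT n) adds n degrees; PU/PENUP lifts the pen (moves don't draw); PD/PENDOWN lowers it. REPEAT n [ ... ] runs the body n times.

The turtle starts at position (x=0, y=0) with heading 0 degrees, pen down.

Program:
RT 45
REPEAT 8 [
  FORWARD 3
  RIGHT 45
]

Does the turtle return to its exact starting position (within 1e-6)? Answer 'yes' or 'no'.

Executing turtle program step by step:
Start: pos=(0,0), heading=0, pen down
RT 45: heading 0 -> 315
REPEAT 8 [
  -- iteration 1/8 --
  FD 3: (0,0) -> (2.121,-2.121) [heading=315, draw]
  RT 45: heading 315 -> 270
  -- iteration 2/8 --
  FD 3: (2.121,-2.121) -> (2.121,-5.121) [heading=270, draw]
  RT 45: heading 270 -> 225
  -- iteration 3/8 --
  FD 3: (2.121,-5.121) -> (0,-7.243) [heading=225, draw]
  RT 45: heading 225 -> 180
  -- iteration 4/8 --
  FD 3: (0,-7.243) -> (-3,-7.243) [heading=180, draw]
  RT 45: heading 180 -> 135
  -- iteration 5/8 --
  FD 3: (-3,-7.243) -> (-5.121,-5.121) [heading=135, draw]
  RT 45: heading 135 -> 90
  -- iteration 6/8 --
  FD 3: (-5.121,-5.121) -> (-5.121,-2.121) [heading=90, draw]
  RT 45: heading 90 -> 45
  -- iteration 7/8 --
  FD 3: (-5.121,-2.121) -> (-3,0) [heading=45, draw]
  RT 45: heading 45 -> 0
  -- iteration 8/8 --
  FD 3: (-3,0) -> (0,0) [heading=0, draw]
  RT 45: heading 0 -> 315
]
Final: pos=(0,0), heading=315, 8 segment(s) drawn

Start position: (0, 0)
Final position: (0, 0)
Distance = 0; < 1e-6 -> CLOSED

Answer: yes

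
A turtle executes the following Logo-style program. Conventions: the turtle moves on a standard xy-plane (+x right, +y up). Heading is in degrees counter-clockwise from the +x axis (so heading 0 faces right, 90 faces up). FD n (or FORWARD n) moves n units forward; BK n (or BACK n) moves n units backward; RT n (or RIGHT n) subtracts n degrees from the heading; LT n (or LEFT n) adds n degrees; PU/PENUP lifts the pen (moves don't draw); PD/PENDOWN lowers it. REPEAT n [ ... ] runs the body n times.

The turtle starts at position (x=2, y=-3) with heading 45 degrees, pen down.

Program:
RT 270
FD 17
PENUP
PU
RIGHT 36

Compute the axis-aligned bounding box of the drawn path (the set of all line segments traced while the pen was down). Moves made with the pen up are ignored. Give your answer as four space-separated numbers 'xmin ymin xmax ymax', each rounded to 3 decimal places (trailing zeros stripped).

Executing turtle program step by step:
Start: pos=(2,-3), heading=45, pen down
RT 270: heading 45 -> 135
FD 17: (2,-3) -> (-10.021,9.021) [heading=135, draw]
PU: pen up
PU: pen up
RT 36: heading 135 -> 99
Final: pos=(-10.021,9.021), heading=99, 1 segment(s) drawn

Segment endpoints: x in {-10.021, 2}, y in {-3, 9.021}
xmin=-10.021, ymin=-3, xmax=2, ymax=9.021

Answer: -10.021 -3 2 9.021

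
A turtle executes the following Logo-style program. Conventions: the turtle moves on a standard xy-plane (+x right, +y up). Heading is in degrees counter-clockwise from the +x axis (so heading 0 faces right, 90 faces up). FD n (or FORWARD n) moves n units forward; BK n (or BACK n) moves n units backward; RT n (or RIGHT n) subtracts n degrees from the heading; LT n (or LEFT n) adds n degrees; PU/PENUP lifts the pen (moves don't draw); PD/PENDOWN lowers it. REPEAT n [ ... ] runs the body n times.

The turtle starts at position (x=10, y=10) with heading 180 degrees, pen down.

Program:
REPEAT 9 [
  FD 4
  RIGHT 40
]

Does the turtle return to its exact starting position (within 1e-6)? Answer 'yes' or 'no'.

Answer: yes

Derivation:
Executing turtle program step by step:
Start: pos=(10,10), heading=180, pen down
REPEAT 9 [
  -- iteration 1/9 --
  FD 4: (10,10) -> (6,10) [heading=180, draw]
  RT 40: heading 180 -> 140
  -- iteration 2/9 --
  FD 4: (6,10) -> (2.936,12.571) [heading=140, draw]
  RT 40: heading 140 -> 100
  -- iteration 3/9 --
  FD 4: (2.936,12.571) -> (2.241,16.51) [heading=100, draw]
  RT 40: heading 100 -> 60
  -- iteration 4/9 --
  FD 4: (2.241,16.51) -> (4.241,19.974) [heading=60, draw]
  RT 40: heading 60 -> 20
  -- iteration 5/9 --
  FD 4: (4.241,19.974) -> (8,21.343) [heading=20, draw]
  RT 40: heading 20 -> 340
  -- iteration 6/9 --
  FD 4: (8,21.343) -> (11.759,19.974) [heading=340, draw]
  RT 40: heading 340 -> 300
  -- iteration 7/9 --
  FD 4: (11.759,19.974) -> (13.759,16.51) [heading=300, draw]
  RT 40: heading 300 -> 260
  -- iteration 8/9 --
  FD 4: (13.759,16.51) -> (13.064,12.571) [heading=260, draw]
  RT 40: heading 260 -> 220
  -- iteration 9/9 --
  FD 4: (13.064,12.571) -> (10,10) [heading=220, draw]
  RT 40: heading 220 -> 180
]
Final: pos=(10,10), heading=180, 9 segment(s) drawn

Start position: (10, 10)
Final position: (10, 10)
Distance = 0; < 1e-6 -> CLOSED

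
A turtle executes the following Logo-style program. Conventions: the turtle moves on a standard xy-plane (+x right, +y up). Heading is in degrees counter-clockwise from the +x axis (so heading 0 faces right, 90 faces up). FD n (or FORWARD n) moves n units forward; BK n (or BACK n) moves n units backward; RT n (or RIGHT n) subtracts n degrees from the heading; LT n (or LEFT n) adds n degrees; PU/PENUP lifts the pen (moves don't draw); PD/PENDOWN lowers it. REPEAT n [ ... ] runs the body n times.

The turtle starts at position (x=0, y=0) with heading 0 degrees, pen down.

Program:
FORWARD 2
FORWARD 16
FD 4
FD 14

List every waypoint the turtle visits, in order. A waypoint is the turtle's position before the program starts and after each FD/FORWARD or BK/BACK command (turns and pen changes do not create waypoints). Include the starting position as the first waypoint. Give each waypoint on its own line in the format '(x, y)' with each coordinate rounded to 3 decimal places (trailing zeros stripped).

Answer: (0, 0)
(2, 0)
(18, 0)
(22, 0)
(36, 0)

Derivation:
Executing turtle program step by step:
Start: pos=(0,0), heading=0, pen down
FD 2: (0,0) -> (2,0) [heading=0, draw]
FD 16: (2,0) -> (18,0) [heading=0, draw]
FD 4: (18,0) -> (22,0) [heading=0, draw]
FD 14: (22,0) -> (36,0) [heading=0, draw]
Final: pos=(36,0), heading=0, 4 segment(s) drawn
Waypoints (5 total):
(0, 0)
(2, 0)
(18, 0)
(22, 0)
(36, 0)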